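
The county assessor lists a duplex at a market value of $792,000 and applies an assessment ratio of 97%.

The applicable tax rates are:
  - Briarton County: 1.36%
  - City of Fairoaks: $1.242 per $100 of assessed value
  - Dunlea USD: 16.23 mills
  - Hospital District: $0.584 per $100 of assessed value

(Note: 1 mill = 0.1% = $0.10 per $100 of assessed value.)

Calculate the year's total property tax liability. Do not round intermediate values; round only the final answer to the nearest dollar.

Assessed value = $792,000 × 0.97 = $768,240
Briarton County: $768,240 × 0.0136 = $10,448.064
City of Fairoaks: $768,240 × 0.01242 = $9,541.5408
Dunlea USD: $768,240 × 0.01623 = $12,468.5352
Hospital District: $768,240 × 0.00584 = $4,486.5216
Total = $36,944.6616

$36,945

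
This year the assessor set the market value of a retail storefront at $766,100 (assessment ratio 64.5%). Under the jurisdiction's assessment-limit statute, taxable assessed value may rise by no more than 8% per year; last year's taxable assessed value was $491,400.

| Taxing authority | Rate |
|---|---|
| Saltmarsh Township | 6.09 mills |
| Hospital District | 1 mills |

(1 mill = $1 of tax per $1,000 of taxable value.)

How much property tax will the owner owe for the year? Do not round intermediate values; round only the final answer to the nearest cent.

Uncapped assessed value = $766,100 × 0.645 = $494,134.5
Cap limit = $491,400 × 1.08 = $530,712
Taxable assessed value = min($494,134.5, $530,712) = $494,134.5 (cap does not bind)
Saltmarsh Township: $494,134.5 × 0.00609 = $3,009.279105
Hospital District: $494,134.5 × 0.001 = $494.1345
Total = $3,503.413605

$3,503.41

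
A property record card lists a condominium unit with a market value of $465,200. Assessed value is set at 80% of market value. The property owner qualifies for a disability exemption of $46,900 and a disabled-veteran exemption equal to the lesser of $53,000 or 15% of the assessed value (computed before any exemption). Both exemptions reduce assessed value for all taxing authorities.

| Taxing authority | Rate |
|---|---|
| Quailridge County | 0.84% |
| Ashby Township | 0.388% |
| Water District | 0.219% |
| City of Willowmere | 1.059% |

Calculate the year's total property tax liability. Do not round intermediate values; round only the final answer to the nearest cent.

Assessed value = $465,200 × 0.8 = $372,160
Disabled-veteran exemption = min($53,000, 15% × $372,160) = min($53,000, $55,824) = $53,000 (dollar cap binds)
Taxable value = $372,160 − $46,900 − $53,000 = $272,260
Quailridge County: $272,260 × 0.0084 = $2,286.984
Ashby Township: $272,260 × 0.00388 = $1,056.3688
Water District: $272,260 × 0.00219 = $596.2494
City of Willowmere: $272,260 × 0.01059 = $2,883.2334
Total = $6,822.8356

$6,822.84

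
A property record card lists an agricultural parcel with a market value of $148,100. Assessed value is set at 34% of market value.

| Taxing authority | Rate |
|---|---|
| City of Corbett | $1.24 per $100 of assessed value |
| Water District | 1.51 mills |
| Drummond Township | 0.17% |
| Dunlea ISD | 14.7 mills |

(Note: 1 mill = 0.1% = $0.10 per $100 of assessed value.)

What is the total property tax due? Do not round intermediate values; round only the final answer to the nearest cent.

$1,526.23

Assessed value = $148,100 × 0.34 = $50,354
City of Corbett: $50,354 × 0.0124 = $624.3896
Water District: $50,354 × 0.00151 = $76.03454
Drummond Township: $50,354 × 0.0017 = $85.6018
Dunlea ISD: $50,354 × 0.0147 = $740.2038
Total = $1,526.22974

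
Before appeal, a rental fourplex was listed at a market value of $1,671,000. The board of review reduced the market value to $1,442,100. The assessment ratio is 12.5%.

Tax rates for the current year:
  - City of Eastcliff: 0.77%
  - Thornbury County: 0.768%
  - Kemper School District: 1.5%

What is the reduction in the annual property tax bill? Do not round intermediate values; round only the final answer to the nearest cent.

Old assessed value = $1,671,000 × 0.125 = $208,875
New assessed value = $1,442,100 × 0.125 = $180,262.5
Combined rate = 0.0077 + 0.00768 + 0.015 = 0.03038
Old tax = $208,875 × 0.03038 = $6,345.6225
New tax = $180,262.5 × 0.03038 = $5,476.37475
Reduction = $6,345.6225 − $5,476.37475 = $869.24775

$869.25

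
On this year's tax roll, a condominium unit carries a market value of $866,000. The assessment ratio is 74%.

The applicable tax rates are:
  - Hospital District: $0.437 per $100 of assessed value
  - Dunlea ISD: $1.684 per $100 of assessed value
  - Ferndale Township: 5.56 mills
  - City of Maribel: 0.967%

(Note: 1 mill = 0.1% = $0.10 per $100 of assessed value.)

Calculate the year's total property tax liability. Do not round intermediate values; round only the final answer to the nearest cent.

$23,352.21

Assessed value = $866,000 × 0.74 = $640,840
Hospital District: $640,840 × 0.00437 = $2,800.4708
Dunlea ISD: $640,840 × 0.01684 = $10,791.7456
Ferndale Township: $640,840 × 0.00556 = $3,563.0704
City of Maribel: $640,840 × 0.00967 = $6,196.9228
Total = $23,352.2096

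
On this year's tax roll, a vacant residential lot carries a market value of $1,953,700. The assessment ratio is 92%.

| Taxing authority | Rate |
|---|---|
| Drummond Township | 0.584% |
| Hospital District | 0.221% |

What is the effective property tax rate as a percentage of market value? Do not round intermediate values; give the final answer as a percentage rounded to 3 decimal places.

Assessed value = $1,953,700 × 0.92 = $1,797,404
Drummond Township: $1,797,404 × 0.00584 = $10,496.83936
Hospital District: $1,797,404 × 0.00221 = $3,972.26284
Total tax = $14,469.1022
Effective rate = $14,469.1022 ÷ $1,953,700 = 0.741% of market value

0.741%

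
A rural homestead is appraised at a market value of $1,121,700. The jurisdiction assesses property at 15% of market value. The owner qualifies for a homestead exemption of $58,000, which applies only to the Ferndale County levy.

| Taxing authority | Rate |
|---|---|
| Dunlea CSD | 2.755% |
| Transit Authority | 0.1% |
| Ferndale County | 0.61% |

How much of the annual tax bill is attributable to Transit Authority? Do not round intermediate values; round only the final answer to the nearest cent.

Assessed value = $1,121,700 × 0.15 = $168,255
Transit Authority taxable value = $168,255 (exemption does not apply)
Transit Authority levy = $168,255 × 0.001 = $168.255

$168.26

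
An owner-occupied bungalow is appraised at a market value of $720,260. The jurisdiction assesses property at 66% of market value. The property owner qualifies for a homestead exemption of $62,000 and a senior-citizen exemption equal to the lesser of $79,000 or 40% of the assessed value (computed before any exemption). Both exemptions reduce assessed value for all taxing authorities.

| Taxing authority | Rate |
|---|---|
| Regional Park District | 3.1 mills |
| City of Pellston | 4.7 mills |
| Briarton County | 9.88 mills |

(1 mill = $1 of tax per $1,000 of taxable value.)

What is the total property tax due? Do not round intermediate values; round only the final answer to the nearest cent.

Assessed value = $720,260 × 0.66 = $475,371.6
Senior-citizen exemption = min($79,000, 40% × $475,371.6) = min($79,000, $190,148.64) = $79,000 (dollar cap binds)
Taxable value = $475,371.6 − $62,000 − $79,000 = $334,371.6
Regional Park District: $334,371.6 × 0.0031 = $1,036.55196
City of Pellston: $334,371.6 × 0.0047 = $1,571.54652
Briarton County: $334,371.6 × 0.00988 = $3,303.591408
Total = $5,911.689888

$5,911.69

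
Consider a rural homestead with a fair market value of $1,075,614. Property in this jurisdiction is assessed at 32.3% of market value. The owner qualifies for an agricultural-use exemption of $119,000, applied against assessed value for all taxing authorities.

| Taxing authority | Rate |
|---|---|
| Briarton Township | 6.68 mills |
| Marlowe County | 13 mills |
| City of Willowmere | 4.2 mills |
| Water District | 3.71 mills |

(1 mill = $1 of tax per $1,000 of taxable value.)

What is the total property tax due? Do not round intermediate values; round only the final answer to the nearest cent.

Assessed value = $1,075,614 × 0.323 = $347,423.322
Taxable value = $347,423.322 − $119,000 = $228,423.322
Briarton Township: $228,423.322 × 0.00668 = $1,525.86779096
Marlowe County: $228,423.322 × 0.013 = $2,969.503186
City of Willowmere: $228,423.322 × 0.0042 = $959.3779524
Water District: $228,423.322 × 0.00371 = $847.45052462
Total = $1,525.86779096 + $2,969.503186 + $959.3779524 + $847.45052462 = $6,302.19945398

$6,302.20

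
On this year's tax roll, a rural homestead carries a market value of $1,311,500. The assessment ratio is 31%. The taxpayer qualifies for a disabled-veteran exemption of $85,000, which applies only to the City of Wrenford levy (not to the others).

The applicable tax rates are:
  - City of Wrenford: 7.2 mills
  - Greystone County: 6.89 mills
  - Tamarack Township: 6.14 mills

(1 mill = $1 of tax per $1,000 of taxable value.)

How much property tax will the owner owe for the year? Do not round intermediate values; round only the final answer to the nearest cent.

$7,612.81

Assessed value = $1,311,500 × 0.31 = $406,565
City of Wrenford: ($406,565 − $85,000) × 0.0072 = $321,565 × 0.0072 = $2,315.268
Greystone County: $406,565 × 0.00689 = $2,801.23285
Tamarack Township: $406,565 × 0.00614 = $2,496.3091
Total = $7,612.80995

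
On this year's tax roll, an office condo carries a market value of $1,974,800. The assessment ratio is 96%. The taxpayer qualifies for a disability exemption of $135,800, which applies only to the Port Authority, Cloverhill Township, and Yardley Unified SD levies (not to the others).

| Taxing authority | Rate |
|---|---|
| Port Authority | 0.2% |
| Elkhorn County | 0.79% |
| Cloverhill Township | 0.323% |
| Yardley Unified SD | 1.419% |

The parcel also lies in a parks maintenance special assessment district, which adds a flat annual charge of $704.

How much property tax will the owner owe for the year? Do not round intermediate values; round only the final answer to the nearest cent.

Assessed value = $1,974,800 × 0.96 = $1,895,808
Port Authority: ($1,895,808 − $135,800) × 0.002 = $1,760,008 × 0.002 = $3,520.016
Elkhorn County: $1,895,808 × 0.0079 = $14,976.8832
Cloverhill Township: ($1,895,808 − $135,800) × 0.00323 = $1,760,008 × 0.00323 = $5,684.82584
Yardley Unified SD: ($1,895,808 − $135,800) × 0.01419 = $1,760,008 × 0.01419 = $24,974.51352
Levies subtotal = $49,156.23856
Total = $49,156.23856 + $704 = $49,860.23856

$49,860.24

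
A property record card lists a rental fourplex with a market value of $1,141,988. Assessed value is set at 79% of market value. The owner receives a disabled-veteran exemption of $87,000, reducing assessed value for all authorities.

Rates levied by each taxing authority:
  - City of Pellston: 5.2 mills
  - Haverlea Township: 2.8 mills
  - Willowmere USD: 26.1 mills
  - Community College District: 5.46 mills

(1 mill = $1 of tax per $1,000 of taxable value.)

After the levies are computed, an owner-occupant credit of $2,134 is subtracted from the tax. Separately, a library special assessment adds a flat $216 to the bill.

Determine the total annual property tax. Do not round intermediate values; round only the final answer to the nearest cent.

$30,330.15

Assessed value = $1,141,988 × 0.79 = $902,170.52
Taxable value = $902,170.52 − $87,000 = $815,170.52
City of Pellston: $815,170.52 × 0.0052 = $4,238.886704
Haverlea Township: $815,170.52 × 0.0028 = $2,282.477456
Willowmere USD: $815,170.52 × 0.0261 = $21,275.950572
Community College District: $815,170.52 × 0.00546 = $4,450.8310392
Levies subtotal = $32,248.1457712
After credit = $32,248.1457712 − $2,134 = $30,114.1457712
Total = $30,114.1457712 + $216 = $30,330.1457712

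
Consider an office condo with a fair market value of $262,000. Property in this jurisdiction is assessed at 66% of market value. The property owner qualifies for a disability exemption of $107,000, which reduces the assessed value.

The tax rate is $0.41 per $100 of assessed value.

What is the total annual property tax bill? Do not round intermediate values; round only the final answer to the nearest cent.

Assessed value = $262,000 × 0.66 = $172,920
Taxable value = $172,920 − $107,000 = $65,920
Tax = $65,920 × 0.0041 = $270.272

$270.27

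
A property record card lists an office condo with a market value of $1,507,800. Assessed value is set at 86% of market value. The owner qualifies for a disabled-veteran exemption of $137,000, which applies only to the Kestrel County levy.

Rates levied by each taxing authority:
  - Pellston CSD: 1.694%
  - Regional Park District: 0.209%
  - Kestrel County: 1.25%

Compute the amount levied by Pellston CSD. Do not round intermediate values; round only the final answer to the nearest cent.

$21,966.23

Assessed value = $1,507,800 × 0.86 = $1,296,708
Pellston CSD taxable value = $1,296,708 (exemption does not apply)
Pellston CSD levy = $1,296,708 × 0.01694 = $21,966.23352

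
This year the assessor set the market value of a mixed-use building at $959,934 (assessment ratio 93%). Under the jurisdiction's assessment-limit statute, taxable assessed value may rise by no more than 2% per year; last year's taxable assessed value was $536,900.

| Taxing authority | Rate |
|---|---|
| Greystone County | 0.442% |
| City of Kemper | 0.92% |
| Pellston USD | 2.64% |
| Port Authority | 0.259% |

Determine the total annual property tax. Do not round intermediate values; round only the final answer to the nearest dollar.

Uncapped assessed value = $959,934 × 0.93 = $892,738.62
Cap limit = $536,900 × 1.02 = $547,638
Taxable assessed value = min($892,738.62, $547,638) = $547,638 (cap binds)
Greystone County: $547,638 × 0.00442 = $2,420.55996
City of Kemper: $547,638 × 0.0092 = $5,038.2696
Pellston USD: $547,638 × 0.0264 = $14,457.6432
Port Authority: $547,638 × 0.00259 = $1,418.38242
Total = $23,334.85518

$23,335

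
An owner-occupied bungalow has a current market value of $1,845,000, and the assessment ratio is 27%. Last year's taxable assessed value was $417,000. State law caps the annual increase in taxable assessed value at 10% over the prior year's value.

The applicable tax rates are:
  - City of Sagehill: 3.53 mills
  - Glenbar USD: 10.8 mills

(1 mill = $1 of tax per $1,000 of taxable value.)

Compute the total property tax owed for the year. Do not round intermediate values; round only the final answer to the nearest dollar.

Uncapped assessed value = $1,845,000 × 0.27 = $498,150
Cap limit = $417,000 × 1.1 = $458,700
Taxable assessed value = min($498,150, $458,700) = $458,700 (cap binds)
City of Sagehill: $458,700 × 0.00353 = $1,619.211
Glenbar USD: $458,700 × 0.0108 = $4,953.96
Total = $6,573.171

$6,573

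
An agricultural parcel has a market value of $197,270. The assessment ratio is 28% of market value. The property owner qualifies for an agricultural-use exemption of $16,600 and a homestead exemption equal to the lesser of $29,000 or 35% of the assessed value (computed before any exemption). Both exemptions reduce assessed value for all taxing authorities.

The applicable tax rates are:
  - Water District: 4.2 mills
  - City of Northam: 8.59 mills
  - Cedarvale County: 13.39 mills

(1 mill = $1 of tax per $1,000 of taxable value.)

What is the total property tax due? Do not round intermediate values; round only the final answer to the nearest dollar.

$505

Assessed value = $197,270 × 0.28 = $55,235.6
Homestead exemption = min($29,000, 35% × $55,235.6) = min($29,000, $19,332.46) = $19,332.46 (percentage binds)
Taxable value = $55,235.6 − $16,600 − $19,332.46 = $19,303.14
Water District: $19,303.14 × 0.0042 = $81.073188
City of Northam: $19,303.14 × 0.00859 = $165.8139726
Cedarvale County: $19,303.14 × 0.01339 = $258.4690446
Total = $505.3562052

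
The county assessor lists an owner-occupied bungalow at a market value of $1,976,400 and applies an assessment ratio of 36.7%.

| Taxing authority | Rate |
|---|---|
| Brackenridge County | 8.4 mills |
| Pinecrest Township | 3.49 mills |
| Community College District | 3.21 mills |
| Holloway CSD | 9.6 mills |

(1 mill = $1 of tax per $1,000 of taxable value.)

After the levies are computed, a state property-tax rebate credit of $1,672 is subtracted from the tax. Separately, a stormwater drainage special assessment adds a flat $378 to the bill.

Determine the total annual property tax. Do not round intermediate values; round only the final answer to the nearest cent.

Assessed value = $1,976,400 × 0.367 = $725,338.8
Brackenridge County: $725,338.8 × 0.0084 = $6,092.84592
Pinecrest Township: $725,338.8 × 0.00349 = $2,531.432412
Community College District: $725,338.8 × 0.00321 = $2,328.337548
Holloway CSD: $725,338.8 × 0.0096 = $6,963.25248
Levies subtotal = $17,915.86836
After credit = $17,915.86836 − $1,672 = $16,243.86836
Total = $16,243.86836 + $378 = $16,621.86836

$16,621.87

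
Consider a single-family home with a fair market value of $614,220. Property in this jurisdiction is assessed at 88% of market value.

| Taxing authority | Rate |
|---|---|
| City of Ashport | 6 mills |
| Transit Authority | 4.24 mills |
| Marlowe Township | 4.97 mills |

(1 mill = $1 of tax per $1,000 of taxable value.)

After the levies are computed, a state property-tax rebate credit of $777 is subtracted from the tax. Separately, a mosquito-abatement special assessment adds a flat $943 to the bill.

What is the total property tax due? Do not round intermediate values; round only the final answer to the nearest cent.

Assessed value = $614,220 × 0.88 = $540,513.6
City of Ashport: $540,513.6 × 0.006 = $3,243.0816
Transit Authority: $540,513.6 × 0.00424 = $2,291.777664
Marlowe Township: $540,513.6 × 0.00497 = $2,686.352592
Levies subtotal = $8,221.211856
After credit = $8,221.211856 − $777 = $7,444.211856
Total = $7,444.211856 + $943 = $8,387.211856

$8,387.21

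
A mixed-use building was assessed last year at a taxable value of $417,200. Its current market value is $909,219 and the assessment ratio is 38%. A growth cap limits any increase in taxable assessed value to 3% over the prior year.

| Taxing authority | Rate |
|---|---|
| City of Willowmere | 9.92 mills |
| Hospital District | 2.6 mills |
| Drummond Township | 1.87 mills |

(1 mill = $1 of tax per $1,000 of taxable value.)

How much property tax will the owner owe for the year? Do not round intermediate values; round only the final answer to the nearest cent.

$4,971.79

Uncapped assessed value = $909,219 × 0.38 = $345,503.22
Cap limit = $417,200 × 1.03 = $429,716
Taxable assessed value = min($345,503.22, $429,716) = $345,503.22 (cap does not bind)
City of Willowmere: $345,503.22 × 0.00992 = $3,427.3919424
Hospital District: $345,503.22 × 0.0026 = $898.308372
Drummond Township: $345,503.22 × 0.00187 = $646.0910214
Total = $4,971.7913358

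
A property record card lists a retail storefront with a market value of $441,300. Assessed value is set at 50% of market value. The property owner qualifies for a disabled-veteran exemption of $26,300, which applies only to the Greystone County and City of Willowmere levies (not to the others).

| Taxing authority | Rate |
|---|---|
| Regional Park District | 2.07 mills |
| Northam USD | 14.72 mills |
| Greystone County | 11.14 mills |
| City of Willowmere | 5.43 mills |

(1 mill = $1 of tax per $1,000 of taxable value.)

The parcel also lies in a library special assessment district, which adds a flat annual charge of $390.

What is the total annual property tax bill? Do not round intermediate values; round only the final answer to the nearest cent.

$7,315.09

Assessed value = $441,300 × 0.5 = $220,650
Regional Park District: $220,650 × 0.00207 = $456.7455
Northam USD: $220,650 × 0.01472 = $3,247.968
Greystone County: ($220,650 − $26,300) × 0.01114 = $194,350 × 0.01114 = $2,165.059
City of Willowmere: ($220,650 − $26,300) × 0.00543 = $194,350 × 0.00543 = $1,055.3205
Levies subtotal = $6,925.093
Total = $6,925.093 + $390 = $7,315.093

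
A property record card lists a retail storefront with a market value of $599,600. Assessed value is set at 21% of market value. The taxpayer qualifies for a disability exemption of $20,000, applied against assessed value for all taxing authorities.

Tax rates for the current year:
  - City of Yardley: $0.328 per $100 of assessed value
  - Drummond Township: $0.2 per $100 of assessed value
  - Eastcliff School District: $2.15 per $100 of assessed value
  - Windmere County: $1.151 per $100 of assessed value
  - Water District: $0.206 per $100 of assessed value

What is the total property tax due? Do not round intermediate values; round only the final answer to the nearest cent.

$4,273.71

Assessed value = $599,600 × 0.21 = $125,916
Taxable value = $125,916 − $20,000 = $105,916
City of Yardley: $105,916 × 0.00328 = $347.40448
Drummond Township: $105,916 × 0.002 = $211.832
Eastcliff School District: $105,916 × 0.0215 = $2,277.194
Windmere County: $105,916 × 0.01151 = $1,219.09316
Water District: $105,916 × 0.00206 = $218.18696
Total = $347.40448 + $211.832 + $2,277.194 + $1,219.09316 + $218.18696 = $4,273.7106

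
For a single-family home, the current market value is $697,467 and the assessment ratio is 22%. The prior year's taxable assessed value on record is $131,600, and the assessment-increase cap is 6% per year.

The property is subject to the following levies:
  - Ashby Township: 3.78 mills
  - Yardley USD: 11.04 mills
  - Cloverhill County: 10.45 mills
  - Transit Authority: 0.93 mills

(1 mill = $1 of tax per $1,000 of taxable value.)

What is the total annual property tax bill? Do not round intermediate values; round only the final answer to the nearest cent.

Uncapped assessed value = $697,467 × 0.22 = $153,442.74
Cap limit = $131,600 × 1.06 = $139,496
Taxable assessed value = min($153,442.74, $139,496) = $139,496 (cap binds)
Ashby Township: $139,496 × 0.00378 = $527.29488
Yardley USD: $139,496 × 0.01104 = $1,540.03584
Cloverhill County: $139,496 × 0.01045 = $1,457.7332
Transit Authority: $139,496 × 0.00093 = $129.73128
Total = $3,654.7952

$3,654.80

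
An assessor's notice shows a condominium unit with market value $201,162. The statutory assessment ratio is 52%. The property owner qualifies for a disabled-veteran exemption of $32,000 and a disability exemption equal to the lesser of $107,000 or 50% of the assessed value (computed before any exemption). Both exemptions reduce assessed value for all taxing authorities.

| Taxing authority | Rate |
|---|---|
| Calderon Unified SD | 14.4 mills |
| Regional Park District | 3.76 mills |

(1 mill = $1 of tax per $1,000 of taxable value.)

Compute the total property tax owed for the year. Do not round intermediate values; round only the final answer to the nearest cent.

$368.69

Assessed value = $201,162 × 0.52 = $104,604.24
Disability exemption = min($107,000, 50% × $104,604.24) = min($107,000, $52,302.12) = $52,302.12 (percentage binds)
Taxable value = $104,604.24 − $32,000 − $52,302.12 = $20,302.12
Calderon Unified SD: $20,302.12 × 0.0144 = $292.350528
Regional Park District: $20,302.12 × 0.00376 = $76.3359712
Total = $368.6864992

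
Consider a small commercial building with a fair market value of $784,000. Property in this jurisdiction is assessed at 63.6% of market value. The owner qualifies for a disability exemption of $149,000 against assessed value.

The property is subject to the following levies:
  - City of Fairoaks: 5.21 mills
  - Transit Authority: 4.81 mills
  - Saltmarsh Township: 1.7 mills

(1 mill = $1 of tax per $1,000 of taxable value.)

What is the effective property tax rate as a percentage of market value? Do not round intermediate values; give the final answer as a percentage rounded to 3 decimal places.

0.523%

Assessed value = $784,000 × 0.636 = $498,624
Taxable value = $498,624 − $149,000 = $349,624
City of Fairoaks: $349,624 × 0.00521 = $1,821.54104
Transit Authority: $349,624 × 0.00481 = $1,681.69144
Saltmarsh Township: $349,624 × 0.0017 = $594.3608
Total tax = $4,097.59328
Effective rate = $4,097.59328 ÷ $784,000 = 0.523% of market value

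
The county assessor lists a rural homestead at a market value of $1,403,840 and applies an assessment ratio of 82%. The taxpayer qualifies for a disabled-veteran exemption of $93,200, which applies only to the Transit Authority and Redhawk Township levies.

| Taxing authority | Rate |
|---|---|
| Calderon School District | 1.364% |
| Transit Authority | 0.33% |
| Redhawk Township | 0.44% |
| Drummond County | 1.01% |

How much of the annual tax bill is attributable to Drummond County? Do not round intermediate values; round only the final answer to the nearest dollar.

$11,627

Assessed value = $1,403,840 × 0.82 = $1,151,148.8
Drummond County taxable value = $1,151,148.8 (exemption does not apply)
Drummond County levy = $1,151,148.8 × 0.0101 = $11,626.60288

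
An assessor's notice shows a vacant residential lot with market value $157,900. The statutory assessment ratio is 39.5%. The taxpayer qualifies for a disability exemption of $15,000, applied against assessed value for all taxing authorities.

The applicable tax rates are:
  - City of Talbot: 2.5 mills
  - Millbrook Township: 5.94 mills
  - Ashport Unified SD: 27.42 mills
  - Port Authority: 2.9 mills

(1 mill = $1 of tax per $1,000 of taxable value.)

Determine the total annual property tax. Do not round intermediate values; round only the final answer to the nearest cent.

$1,836.08

Assessed value = $157,900 × 0.395 = $62,370.5
Taxable value = $62,370.5 − $15,000 = $47,370.5
City of Talbot: $47,370.5 × 0.0025 = $118.42625
Millbrook Township: $47,370.5 × 0.00594 = $281.38077
Ashport Unified SD: $47,370.5 × 0.02742 = $1,298.89911
Port Authority: $47,370.5 × 0.0029 = $137.37445
Total = $118.42625 + $281.38077 + $1,298.89911 + $137.37445 = $1,836.08058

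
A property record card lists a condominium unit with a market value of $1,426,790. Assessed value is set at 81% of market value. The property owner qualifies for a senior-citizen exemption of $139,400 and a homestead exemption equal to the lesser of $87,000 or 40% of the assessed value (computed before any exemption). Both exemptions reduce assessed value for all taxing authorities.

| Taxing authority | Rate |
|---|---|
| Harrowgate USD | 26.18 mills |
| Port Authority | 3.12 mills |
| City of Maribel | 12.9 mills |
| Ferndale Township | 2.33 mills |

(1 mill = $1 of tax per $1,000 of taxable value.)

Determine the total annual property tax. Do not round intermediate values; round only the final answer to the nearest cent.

$41,381.72

Assessed value = $1,426,790 × 0.81 = $1,155,699.9
Homestead exemption = min($87,000, 40% × $1,155,699.9) = min($87,000, $462,279.96) = $87,000 (dollar cap binds)
Taxable value = $1,155,699.9 − $139,400 − $87,000 = $929,299.9
Harrowgate USD: $929,299.9 × 0.02618 = $24,329.071382
Port Authority: $929,299.9 × 0.00312 = $2,899.415688
City of Maribel: $929,299.9 × 0.0129 = $11,987.96871
Ferndale Township: $929,299.9 × 0.00233 = $2,165.268767
Total = $41,381.724547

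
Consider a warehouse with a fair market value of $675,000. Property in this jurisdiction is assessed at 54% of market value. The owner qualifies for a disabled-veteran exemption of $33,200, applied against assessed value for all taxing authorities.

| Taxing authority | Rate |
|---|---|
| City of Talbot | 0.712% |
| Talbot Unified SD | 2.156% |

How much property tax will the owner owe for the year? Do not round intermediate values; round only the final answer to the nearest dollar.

$9,502

Assessed value = $675,000 × 0.54 = $364,500
Taxable value = $364,500 − $33,200 = $331,300
City of Talbot: $331,300 × 0.00712 = $2,358.856
Talbot Unified SD: $331,300 × 0.02156 = $7,142.828
Total = $2,358.856 + $7,142.828 = $9,501.684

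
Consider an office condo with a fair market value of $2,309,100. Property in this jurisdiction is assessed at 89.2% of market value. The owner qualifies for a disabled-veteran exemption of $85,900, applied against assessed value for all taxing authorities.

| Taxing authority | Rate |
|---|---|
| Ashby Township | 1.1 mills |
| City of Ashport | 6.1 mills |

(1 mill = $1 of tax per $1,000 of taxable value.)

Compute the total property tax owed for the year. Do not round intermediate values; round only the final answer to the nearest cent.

Assessed value = $2,309,100 × 0.892 = $2,059,717.2
Taxable value = $2,059,717.2 − $85,900 = $1,973,817.2
Ashby Township: $1,973,817.2 × 0.0011 = $2,171.19892
City of Ashport: $1,973,817.2 × 0.0061 = $12,040.28492
Total = $2,171.19892 + $12,040.28492 = $14,211.48384

$14,211.48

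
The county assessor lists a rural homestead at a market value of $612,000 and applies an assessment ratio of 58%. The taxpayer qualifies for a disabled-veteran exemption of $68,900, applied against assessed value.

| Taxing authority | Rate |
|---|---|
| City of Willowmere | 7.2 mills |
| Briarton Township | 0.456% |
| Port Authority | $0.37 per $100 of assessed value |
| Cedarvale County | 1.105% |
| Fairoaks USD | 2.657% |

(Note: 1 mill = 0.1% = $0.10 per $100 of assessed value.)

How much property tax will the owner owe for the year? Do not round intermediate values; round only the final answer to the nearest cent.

$15,184.06

Assessed value = $612,000 × 0.58 = $354,960
Taxable value = $354,960 − $68,900 = $286,060
City of Willowmere: $286,060 × 0.0072 = $2,059.632
Briarton Township: $286,060 × 0.00456 = $1,304.4336
Port Authority: $286,060 × 0.0037 = $1,058.422
Cedarvale County: $286,060 × 0.01105 = $3,160.963
Fairoaks USD: $286,060 × 0.02657 = $7,600.6142
Total = $15,184.0648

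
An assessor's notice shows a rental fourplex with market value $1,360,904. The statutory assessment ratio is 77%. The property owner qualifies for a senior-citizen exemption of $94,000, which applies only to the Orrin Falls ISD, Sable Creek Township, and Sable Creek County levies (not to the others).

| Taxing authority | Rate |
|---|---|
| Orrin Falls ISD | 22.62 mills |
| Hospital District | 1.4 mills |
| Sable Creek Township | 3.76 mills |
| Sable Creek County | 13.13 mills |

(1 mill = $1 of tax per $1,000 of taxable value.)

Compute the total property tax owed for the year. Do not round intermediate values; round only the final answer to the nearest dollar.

Assessed value = $1,360,904 × 0.77 = $1,047,896.08
Orrin Falls ISD: ($1,047,896.08 − $94,000) × 0.02262 = $953,896.08 × 0.02262 = $21,577.1293296
Hospital District: $1,047,896.08 × 0.0014 = $1,467.054512
Sable Creek Township: ($1,047,896.08 − $94,000) × 0.00376 = $953,896.08 × 0.00376 = $3,586.6492608
Sable Creek County: ($1,047,896.08 − $94,000) × 0.01313 = $953,896.08 × 0.01313 = $12,524.6555304
Total = $39,155.4886328

$39,155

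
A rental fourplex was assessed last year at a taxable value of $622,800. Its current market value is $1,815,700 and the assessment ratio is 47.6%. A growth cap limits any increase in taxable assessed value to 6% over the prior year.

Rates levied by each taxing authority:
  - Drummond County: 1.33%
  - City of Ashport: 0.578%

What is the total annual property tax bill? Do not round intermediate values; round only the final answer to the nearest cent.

Uncapped assessed value = $1,815,700 × 0.476 = $864,273.2
Cap limit = $622,800 × 1.06 = $660,168
Taxable assessed value = min($864,273.2, $660,168) = $660,168 (cap binds)
Drummond County: $660,168 × 0.0133 = $8,780.2344
City of Ashport: $660,168 × 0.00578 = $3,815.77104
Total = $12,596.00544

$12,596.01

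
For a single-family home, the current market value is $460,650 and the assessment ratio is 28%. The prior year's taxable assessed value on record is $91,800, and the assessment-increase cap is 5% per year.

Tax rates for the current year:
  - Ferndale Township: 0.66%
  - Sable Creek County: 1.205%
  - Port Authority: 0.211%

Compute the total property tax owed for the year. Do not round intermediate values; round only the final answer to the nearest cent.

$2,001.06

Uncapped assessed value = $460,650 × 0.28 = $128,982
Cap limit = $91,800 × 1.05 = $96,390
Taxable assessed value = min($128,982, $96,390) = $96,390 (cap binds)
Ferndale Township: $96,390 × 0.0066 = $636.174
Sable Creek County: $96,390 × 0.01205 = $1,161.4995
Port Authority: $96,390 × 0.00211 = $203.3829
Total = $2,001.0564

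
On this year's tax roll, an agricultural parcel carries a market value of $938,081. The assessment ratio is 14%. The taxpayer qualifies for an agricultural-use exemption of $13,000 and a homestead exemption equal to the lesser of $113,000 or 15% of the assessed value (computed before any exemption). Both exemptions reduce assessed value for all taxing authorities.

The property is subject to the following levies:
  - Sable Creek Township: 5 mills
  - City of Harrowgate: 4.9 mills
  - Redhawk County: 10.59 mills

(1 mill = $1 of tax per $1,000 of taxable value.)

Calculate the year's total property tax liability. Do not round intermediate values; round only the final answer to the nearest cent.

Assessed value = $938,081 × 0.14 = $131,331.34
Homestead exemption = min($113,000, 15% × $131,331.34) = min($113,000, $19,699.701) = $19,699.701 (percentage binds)
Taxable value = $131,331.34 − $13,000 − $19,699.701 = $98,631.639
Sable Creek Township: $98,631.639 × 0.005 = $493.158195
City of Harrowgate: $98,631.639 × 0.0049 = $483.2950311
Redhawk County: $98,631.639 × 0.01059 = $1,044.50905701
Total = $2,020.96228311

$2,020.96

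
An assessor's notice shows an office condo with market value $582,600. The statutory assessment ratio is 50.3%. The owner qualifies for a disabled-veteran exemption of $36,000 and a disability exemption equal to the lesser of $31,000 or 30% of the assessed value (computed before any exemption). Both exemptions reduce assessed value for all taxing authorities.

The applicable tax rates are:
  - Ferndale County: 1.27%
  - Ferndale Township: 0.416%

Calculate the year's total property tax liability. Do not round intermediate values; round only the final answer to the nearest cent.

Assessed value = $582,600 × 0.503 = $293,047.8
Disability exemption = min($31,000, 30% × $293,047.8) = min($31,000, $87,914.34) = $31,000 (dollar cap binds)
Taxable value = $293,047.8 − $36,000 − $31,000 = $226,047.8
Ferndale County: $226,047.8 × 0.0127 = $2,870.80706
Ferndale Township: $226,047.8 × 0.00416 = $940.358848
Total = $3,811.165908

$3,811.17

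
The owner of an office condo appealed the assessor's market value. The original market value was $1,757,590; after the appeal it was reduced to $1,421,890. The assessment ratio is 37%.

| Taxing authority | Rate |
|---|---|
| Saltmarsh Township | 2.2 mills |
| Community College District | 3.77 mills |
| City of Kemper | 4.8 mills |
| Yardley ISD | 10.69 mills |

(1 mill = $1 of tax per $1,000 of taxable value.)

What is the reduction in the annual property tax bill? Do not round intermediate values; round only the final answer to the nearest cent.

Old assessed value = $1,757,590 × 0.37 = $650,308.3
New assessed value = $1,421,890 × 0.37 = $526,099.3
Combined rate = 0.0022 + 0.00377 + 0.0048 + 0.01069 = 0.02146
Old tax = $650,308.3 × 0.02146 = $13,955.616118
New tax = $526,099.3 × 0.02146 = $11,290.090978
Reduction = $13,955.616118 − $11,290.090978 = $2,665.52514

$2,665.53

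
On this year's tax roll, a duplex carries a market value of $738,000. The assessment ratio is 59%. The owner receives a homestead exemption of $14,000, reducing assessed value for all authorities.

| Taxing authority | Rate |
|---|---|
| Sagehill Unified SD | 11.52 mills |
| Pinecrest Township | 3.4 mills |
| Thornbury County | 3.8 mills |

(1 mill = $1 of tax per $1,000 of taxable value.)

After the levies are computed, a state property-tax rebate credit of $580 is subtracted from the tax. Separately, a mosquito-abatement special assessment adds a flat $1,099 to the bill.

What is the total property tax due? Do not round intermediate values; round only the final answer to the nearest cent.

Assessed value = $738,000 × 0.59 = $435,420
Taxable value = $435,420 − $14,000 = $421,420
Sagehill Unified SD: $421,420 × 0.01152 = $4,854.7584
Pinecrest Township: $421,420 × 0.0034 = $1,432.828
Thornbury County: $421,420 × 0.0038 = $1,601.396
Levies subtotal = $7,888.9824
After credit = $7,888.9824 − $580 = $7,308.9824
Total = $7,308.9824 + $1,099 = $8,407.9824

$8,407.98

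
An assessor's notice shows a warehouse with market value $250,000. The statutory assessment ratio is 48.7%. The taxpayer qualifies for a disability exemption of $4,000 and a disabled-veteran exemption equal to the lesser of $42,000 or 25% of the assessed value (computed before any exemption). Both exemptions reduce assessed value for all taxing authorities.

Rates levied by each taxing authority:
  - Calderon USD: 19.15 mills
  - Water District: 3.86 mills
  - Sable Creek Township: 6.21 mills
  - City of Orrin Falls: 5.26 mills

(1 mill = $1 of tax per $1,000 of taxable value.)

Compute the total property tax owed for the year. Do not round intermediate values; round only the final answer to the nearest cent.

Assessed value = $250,000 × 0.487 = $121,750
Disabled-veteran exemption = min($42,000, 25% × $121,750) = min($42,000, $30,437.5) = $30,437.5 (percentage binds)
Taxable value = $121,750 − $4,000 − $30,437.5 = $87,312.5
Calderon USD: $87,312.5 × 0.01915 = $1,672.034375
Water District: $87,312.5 × 0.00386 = $337.02625
Sable Creek Township: $87,312.5 × 0.00621 = $542.210625
City of Orrin Falls: $87,312.5 × 0.00526 = $459.26375
Total = $3,010.535

$3,010.54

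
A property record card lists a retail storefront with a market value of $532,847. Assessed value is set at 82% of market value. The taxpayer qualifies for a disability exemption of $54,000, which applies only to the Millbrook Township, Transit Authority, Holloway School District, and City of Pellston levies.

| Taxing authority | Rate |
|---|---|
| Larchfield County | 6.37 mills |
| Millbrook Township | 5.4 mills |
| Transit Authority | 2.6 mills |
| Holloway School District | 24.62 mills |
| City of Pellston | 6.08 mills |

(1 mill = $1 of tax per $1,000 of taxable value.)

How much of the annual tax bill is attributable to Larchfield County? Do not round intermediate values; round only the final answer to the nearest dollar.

Assessed value = $532,847 × 0.82 = $436,934.54
Larchfield County taxable value = $436,934.54 (exemption does not apply)
Larchfield County levy = $436,934.54 × 0.00637 = $2,783.2730198

$2,783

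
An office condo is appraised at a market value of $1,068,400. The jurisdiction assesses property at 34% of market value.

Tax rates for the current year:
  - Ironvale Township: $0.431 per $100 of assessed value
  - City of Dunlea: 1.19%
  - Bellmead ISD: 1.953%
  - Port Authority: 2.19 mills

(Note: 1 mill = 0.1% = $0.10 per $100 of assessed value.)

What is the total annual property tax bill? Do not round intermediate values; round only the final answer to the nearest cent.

Assessed value = $1,068,400 × 0.34 = $363,256
Ironvale Township: $363,256 × 0.00431 = $1,565.63336
City of Dunlea: $363,256 × 0.0119 = $4,322.7464
Bellmead ISD: $363,256 × 0.01953 = $7,094.38968
Port Authority: $363,256 × 0.00219 = $795.53064
Total = $13,778.30008

$13,778.30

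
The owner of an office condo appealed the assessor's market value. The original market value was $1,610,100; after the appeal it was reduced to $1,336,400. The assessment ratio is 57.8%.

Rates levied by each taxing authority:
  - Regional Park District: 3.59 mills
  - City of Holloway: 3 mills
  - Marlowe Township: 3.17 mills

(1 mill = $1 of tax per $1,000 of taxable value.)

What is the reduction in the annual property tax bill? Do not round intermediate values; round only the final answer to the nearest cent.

$1,544.02

Old assessed value = $1,610,100 × 0.578 = $930,637.8
New assessed value = $1,336,400 × 0.578 = $772,439.2
Combined rate = 0.00359 + 0.003 + 0.00317 = 0.00976
Old tax = $930,637.8 × 0.00976 = $9,083.024928
New tax = $772,439.2 × 0.00976 = $7,539.006592
Reduction = $9,083.024928 − $7,539.006592 = $1,544.018336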